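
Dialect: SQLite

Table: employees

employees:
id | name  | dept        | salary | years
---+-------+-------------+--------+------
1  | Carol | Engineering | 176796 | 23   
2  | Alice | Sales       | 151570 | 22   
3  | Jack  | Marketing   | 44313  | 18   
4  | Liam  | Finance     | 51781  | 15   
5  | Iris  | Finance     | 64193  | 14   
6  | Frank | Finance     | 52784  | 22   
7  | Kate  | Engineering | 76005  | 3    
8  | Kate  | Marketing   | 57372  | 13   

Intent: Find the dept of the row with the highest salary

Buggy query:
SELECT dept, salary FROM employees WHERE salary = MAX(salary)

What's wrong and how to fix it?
Bug: WHERE is evaluated per row; an aggregate over the whole table isn't defined there

Fix: Wrap MAX in a scalar subquery so WHERE compares against a single value

Corrected query:
SELECT dept, salary FROM employees WHERE salary = (SELECT MAX(salary) FROM employees)

Result:
dept        | salary
------------+-------
Engineering | 176796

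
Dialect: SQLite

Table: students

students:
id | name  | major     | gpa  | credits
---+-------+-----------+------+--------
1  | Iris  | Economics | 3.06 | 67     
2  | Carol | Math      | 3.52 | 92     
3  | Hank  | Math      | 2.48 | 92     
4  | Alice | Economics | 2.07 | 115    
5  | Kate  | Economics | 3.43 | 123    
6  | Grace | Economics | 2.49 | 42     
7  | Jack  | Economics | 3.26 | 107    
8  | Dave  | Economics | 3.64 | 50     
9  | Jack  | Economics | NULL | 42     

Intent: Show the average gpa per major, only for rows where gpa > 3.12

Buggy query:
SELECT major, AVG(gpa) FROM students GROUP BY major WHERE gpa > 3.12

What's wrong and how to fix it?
Bug: WHERE cannot follow GROUP BY

Fix: Move the WHERE clause before GROUP BY

Corrected query:
SELECT major, AVG(gpa) FROM students WHERE gpa > 3.12 GROUP BY major

Result:
major     | AVG(gpa)
----------+---------
Economics | 3.443333
Math      | 3.52    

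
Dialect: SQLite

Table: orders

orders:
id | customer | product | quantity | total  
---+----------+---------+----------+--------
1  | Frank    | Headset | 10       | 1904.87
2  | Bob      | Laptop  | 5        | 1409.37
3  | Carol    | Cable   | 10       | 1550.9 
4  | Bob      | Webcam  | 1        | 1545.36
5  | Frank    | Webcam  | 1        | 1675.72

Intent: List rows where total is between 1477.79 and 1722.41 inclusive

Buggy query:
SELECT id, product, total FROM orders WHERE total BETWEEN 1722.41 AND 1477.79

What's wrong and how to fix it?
Bug: The bounds are reversed; BETWEEN a AND b requires a <= b to match anything

Fix: Write BETWEEN 1477.79 AND 1722.41

Corrected query:
SELECT id, product, total FROM orders WHERE total BETWEEN 1477.79 AND 1722.41

Result:
id | product | total  
---+---------+--------
3  | Cable   | 1550.9 
4  | Webcam  | 1545.36
5  | Webcam  | 1675.72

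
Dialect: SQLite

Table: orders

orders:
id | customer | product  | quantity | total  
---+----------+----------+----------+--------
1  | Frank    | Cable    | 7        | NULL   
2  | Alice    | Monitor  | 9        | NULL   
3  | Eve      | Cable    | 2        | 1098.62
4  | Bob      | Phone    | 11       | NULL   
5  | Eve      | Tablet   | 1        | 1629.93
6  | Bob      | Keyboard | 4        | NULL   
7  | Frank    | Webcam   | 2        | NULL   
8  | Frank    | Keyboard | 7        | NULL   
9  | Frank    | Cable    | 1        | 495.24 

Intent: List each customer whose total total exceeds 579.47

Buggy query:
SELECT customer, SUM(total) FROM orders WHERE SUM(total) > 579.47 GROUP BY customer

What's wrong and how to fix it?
Bug: Aggregate functions cannot appear in a WHERE clause

Fix: Use HAVING (which filters groups after aggregation) instead of WHERE

Corrected query:
SELECT customer, SUM(total) FROM orders GROUP BY customer HAVING SUM(total) > 579.47

Result:
customer | SUM(total)
---------+-----------
Eve      | 2728.55   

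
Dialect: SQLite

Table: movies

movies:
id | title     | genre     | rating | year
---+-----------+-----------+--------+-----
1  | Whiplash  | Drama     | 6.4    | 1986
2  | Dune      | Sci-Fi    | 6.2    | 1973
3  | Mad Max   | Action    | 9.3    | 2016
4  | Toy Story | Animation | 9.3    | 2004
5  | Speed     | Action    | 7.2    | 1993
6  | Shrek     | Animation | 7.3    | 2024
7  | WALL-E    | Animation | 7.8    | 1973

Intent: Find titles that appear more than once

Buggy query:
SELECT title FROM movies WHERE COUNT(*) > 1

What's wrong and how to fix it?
Bug: COUNT(*) is an aggregate and cannot be used in WHERE

Fix: Group first, then use HAVING for the count condition

Corrected query:
SELECT title FROM movies GROUP BY title HAVING COUNT(*) > 1

Result:
(no rows)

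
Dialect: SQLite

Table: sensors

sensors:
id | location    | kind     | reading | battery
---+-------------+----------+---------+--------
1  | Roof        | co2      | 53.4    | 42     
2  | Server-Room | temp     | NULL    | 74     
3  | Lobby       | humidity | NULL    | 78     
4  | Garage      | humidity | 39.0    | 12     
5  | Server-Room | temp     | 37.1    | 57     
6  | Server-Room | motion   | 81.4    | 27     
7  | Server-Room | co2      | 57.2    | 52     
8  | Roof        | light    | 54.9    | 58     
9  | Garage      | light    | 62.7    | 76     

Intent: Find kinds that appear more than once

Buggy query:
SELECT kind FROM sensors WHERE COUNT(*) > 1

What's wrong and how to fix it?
Bug: COUNT(*) is an aggregate and cannot be used in WHERE

Fix: Group first, then use HAVING for the count condition

Corrected query:
SELECT kind FROM sensors GROUP BY kind HAVING COUNT(*) > 1

Result:
kind    
--------
co2     
humidity
light   
temp    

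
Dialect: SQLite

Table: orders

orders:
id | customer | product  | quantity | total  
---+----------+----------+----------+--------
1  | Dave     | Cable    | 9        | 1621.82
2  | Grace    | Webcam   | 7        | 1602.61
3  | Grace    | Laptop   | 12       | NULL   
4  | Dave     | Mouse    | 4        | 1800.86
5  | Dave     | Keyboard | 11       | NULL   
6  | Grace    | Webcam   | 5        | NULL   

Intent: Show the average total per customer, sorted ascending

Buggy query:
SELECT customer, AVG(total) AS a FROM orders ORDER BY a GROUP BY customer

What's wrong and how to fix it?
Bug: ORDER BY appears before GROUP BY; SQL clause order requires GROUP BY first

Fix: Reorder: SELECT … FROM … GROUP BY … ORDER BY …

Corrected query:
SELECT customer, AVG(total) AS a FROM orders GROUP BY customer ORDER BY a

Result:
customer | a      
---------+--------
Grace    | 1602.61
Dave     | 1711.34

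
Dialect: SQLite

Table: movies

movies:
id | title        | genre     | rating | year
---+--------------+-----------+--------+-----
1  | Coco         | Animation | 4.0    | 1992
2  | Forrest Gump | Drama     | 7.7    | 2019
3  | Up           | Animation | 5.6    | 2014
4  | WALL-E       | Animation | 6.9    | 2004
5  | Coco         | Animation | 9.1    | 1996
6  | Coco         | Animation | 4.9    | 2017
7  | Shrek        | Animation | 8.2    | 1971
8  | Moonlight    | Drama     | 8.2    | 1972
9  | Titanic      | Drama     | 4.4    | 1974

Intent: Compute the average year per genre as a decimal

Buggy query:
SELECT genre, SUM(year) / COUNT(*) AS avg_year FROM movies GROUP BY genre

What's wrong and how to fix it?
Bug: Both operands are integers, so '/' performs integer division and truncates

Fix: Cast one side to REAL so the division keeps the fractional part

Corrected query:
SELECT genre, SUM(year) * 1.0 / COUNT(*) AS avg_year FROM movies GROUP BY genre

Result:
genre     | avg_year   
----------+------------
Animation | 1999       
Drama     | 1988.333333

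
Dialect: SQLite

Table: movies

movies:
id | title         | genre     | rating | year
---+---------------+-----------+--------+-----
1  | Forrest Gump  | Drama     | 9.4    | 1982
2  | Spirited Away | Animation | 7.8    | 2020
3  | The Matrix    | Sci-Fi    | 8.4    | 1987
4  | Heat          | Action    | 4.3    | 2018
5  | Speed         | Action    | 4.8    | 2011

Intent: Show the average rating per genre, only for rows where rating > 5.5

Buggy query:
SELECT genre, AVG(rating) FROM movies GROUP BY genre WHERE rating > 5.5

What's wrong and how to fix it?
Bug: Row-level WHERE must come before GROUP BY in the clause order

Fix: Move the WHERE clause before GROUP BY

Corrected query:
SELECT genre, AVG(rating) FROM movies WHERE rating > 5.5 GROUP BY genre

Result:
genre     | AVG(rating)
----------+------------
Animation | 7.8        
Drama     | 9.4        
Sci-Fi    | 8.4        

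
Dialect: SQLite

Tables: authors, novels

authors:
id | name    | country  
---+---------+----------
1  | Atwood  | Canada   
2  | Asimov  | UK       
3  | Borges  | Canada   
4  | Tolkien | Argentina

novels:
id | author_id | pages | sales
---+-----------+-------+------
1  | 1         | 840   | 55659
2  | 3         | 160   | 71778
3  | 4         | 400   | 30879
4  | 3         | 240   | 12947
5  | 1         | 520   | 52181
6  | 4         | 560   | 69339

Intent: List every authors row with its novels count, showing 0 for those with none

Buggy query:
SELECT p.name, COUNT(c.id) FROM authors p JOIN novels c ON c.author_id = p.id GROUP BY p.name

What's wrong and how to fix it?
Bug: An inner join excludes parents with zero children

Fix: Use LEFT JOIN so parents without children still appear (COUNT(c.id) gives 0)

Corrected query:
SELECT p.name, COUNT(c.id) FROM authors p LEFT JOIN novels c ON c.author_id = p.id GROUP BY p.name

Result:
name    | COUNT(c.id)
--------+------------
Asimov  | 0          
Atwood  | 2          
Borges  | 2          
Tolkien | 2          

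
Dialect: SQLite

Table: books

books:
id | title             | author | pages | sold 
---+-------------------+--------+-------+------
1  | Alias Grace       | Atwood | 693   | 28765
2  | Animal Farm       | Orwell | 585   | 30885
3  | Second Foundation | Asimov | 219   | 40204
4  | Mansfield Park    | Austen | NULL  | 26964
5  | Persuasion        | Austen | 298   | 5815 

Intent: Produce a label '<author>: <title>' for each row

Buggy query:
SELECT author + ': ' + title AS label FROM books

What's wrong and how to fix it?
Bug: '+' is numeric addition; on text columns SQLite converts them to 0 instead of concatenating

Fix: Use the || operator for string concatenation

Corrected query:
SELECT author || ': ' || title AS label FROM books

Result:
label                    
-------------------------
Atwood: Alias Grace      
Orwell: Animal Farm      
Asimov: Second Foundation
Austen: Mansfield Park   
Austen: Persuasion       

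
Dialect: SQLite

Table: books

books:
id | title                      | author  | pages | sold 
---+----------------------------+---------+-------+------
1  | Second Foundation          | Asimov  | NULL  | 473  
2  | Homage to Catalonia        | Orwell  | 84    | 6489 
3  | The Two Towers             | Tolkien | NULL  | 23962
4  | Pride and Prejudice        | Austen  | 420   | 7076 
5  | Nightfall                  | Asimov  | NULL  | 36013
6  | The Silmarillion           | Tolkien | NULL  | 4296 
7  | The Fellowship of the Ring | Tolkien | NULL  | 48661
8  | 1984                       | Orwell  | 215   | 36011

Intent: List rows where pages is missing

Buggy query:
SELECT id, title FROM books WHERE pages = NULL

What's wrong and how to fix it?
Bug: '= NULL' is always unknown in SQL three-valued logic, so no rows match

Fix: Use IS NULL to test for NULL

Corrected query:
SELECT id, title FROM books WHERE pages IS NULL

Result:
id | title                     
---+---------------------------
1  | Second Foundation         
3  | The Two Towers            
5  | Nightfall                 
6  | The Silmarillion          
7  | The Fellowship of the Ring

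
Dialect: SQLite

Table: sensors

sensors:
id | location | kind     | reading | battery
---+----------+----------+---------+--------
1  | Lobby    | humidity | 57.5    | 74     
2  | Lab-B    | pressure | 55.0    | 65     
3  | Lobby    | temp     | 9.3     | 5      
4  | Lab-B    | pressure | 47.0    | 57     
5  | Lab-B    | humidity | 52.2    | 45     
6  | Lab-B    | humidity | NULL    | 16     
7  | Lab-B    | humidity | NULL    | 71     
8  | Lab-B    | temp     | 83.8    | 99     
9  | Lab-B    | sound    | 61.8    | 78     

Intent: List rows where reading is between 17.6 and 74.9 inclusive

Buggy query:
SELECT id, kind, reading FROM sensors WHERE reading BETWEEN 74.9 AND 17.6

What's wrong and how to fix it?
Bug: The bounds are reversed; BETWEEN a AND b requires a <= b to match anything

Fix: Swap the bounds so the smaller value comes first

Corrected query:
SELECT id, kind, reading FROM sensors WHERE reading BETWEEN 17.6 AND 74.9

Result:
id | kind     | reading
---+----------+--------
1  | humidity | 57.5   
2  | pressure | 55     
4  | pressure | 47     
5  | humidity | 52.2   
9  | sound    | 61.8   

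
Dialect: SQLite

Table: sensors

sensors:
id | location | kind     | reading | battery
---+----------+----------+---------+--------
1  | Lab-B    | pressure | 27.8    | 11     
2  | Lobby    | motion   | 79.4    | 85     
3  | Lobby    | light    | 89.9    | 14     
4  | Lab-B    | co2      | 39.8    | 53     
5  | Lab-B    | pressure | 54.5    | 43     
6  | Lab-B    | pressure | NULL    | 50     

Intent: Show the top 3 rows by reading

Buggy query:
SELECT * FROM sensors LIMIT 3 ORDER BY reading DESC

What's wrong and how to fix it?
Bug: LIMIT must come after ORDER BY

Fix: Sort with ORDER BY, then apply LIMIT

Corrected query:
SELECT * FROM sensors ORDER BY reading DESC LIMIT 3

Result:
id | location | kind     | reading | battery
---+----------+----------+---------+--------
3  | Lobby    | light    | 89.9    | 14     
2  | Lobby    | motion   | 79.4    | 85     
5  | Lab-B    | pressure | 54.5    | 43     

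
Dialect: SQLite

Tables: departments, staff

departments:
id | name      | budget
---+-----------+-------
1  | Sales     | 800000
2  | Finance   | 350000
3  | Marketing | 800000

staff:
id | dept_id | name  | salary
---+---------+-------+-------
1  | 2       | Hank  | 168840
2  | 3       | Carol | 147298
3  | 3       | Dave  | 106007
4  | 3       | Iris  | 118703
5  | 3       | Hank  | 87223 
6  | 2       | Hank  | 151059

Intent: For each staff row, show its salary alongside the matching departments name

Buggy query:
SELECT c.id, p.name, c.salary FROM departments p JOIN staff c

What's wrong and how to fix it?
Bug: Missing join condition: each staff row is matched to all departments rows instead of just its own

Fix: Specify the join condition linking the foreign key to the parent id

Corrected query:
SELECT c.id, p.name, c.salary FROM departments p JOIN staff c ON c.dept_id = p.id

Result:
id | name      | salary
---+-----------+-------
1  | Finance   | 168840
2  | Marketing | 147298
3  | Marketing | 106007
4  | Marketing | 118703
5  | Marketing | 87223 
6  | Finance   | 151059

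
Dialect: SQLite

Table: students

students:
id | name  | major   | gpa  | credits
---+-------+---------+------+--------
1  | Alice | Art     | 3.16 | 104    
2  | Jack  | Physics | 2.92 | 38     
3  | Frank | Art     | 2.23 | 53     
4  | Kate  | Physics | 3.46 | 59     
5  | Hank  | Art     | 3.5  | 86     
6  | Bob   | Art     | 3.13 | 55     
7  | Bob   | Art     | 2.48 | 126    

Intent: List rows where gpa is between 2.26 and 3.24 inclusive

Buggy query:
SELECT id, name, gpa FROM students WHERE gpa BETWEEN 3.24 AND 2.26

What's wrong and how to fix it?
Bug: The bounds are reversed; BETWEEN a AND b requires a <= b to match anything

Fix: Swap the bounds so the smaller value comes first

Corrected query:
SELECT id, name, gpa FROM students WHERE gpa BETWEEN 2.26 AND 3.24

Result:
id | name  | gpa 
---+-------+-----
1  | Alice | 3.16
2  | Jack  | 2.92
6  | Bob   | 3.13
7  | Bob   | 2.48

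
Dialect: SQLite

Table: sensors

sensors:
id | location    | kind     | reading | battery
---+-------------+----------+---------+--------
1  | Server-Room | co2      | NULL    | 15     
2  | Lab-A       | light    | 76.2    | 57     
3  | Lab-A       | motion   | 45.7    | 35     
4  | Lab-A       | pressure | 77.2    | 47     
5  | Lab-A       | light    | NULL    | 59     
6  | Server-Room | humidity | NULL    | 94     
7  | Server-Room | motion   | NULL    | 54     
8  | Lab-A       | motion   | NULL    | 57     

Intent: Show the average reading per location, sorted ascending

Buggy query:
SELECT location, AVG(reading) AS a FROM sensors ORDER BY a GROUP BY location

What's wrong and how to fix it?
Bug: ORDER BY appears before GROUP BY; SQL clause order requires GROUP BY first

Fix: Reorder: SELECT … FROM … GROUP BY … ORDER BY …

Corrected query:
SELECT location, AVG(reading) AS a FROM sensors GROUP BY location ORDER BY a

Result:
location    | a        
------------+----------
Server-Room | NULL     
Lab-A       | 66.366667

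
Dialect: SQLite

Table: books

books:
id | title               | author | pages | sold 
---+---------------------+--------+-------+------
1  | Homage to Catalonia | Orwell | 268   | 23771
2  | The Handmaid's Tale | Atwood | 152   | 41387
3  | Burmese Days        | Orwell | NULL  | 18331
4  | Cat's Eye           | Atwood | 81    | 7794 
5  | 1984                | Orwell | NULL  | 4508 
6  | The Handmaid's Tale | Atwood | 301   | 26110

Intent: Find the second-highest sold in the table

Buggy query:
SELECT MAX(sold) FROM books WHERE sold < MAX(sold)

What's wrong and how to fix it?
Bug: MAX(sold) on the right of the comparison is an aggregate-in-WHERE error

Fix: Put the inner MAX in a scalar subquery

Corrected query:
SELECT MAX(sold) FROM books WHERE sold < (SELECT MAX(sold) FROM books)

Result:
MAX(sold)
---------
26110    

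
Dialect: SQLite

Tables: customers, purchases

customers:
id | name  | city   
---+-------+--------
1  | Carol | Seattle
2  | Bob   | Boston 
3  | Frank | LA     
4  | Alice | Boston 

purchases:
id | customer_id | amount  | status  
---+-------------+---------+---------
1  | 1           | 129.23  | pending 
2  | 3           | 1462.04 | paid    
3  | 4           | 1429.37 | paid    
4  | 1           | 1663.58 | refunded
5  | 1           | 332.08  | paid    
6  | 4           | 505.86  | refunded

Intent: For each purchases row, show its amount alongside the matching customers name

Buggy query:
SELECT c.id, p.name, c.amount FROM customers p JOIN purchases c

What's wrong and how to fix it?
Bug: Missing join condition: each purchases row is matched to all customers rows instead of just its own

Fix: Specify the join condition linking the foreign key to the parent id

Corrected query:
SELECT c.id, p.name, c.amount FROM customers p JOIN purchases c ON c.customer_id = p.id

Result:
id | name  | amount 
---+-------+--------
1  | Carol | 129.23 
2  | Frank | 1462.04
3  | Alice | 1429.37
4  | Carol | 1663.58
5  | Carol | 332.08 
6  | Alice | 505.86 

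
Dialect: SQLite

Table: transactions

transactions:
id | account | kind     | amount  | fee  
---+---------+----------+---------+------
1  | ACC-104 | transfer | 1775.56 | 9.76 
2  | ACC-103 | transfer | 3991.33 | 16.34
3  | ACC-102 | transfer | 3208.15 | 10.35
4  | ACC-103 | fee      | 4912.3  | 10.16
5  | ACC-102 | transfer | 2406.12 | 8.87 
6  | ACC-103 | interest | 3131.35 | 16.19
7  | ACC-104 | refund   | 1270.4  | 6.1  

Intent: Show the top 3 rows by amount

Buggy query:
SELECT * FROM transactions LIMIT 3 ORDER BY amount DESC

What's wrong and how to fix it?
Bug: ORDER BY cannot follow LIMIT; LIMIT is the final clause

Fix: Sort with ORDER BY, then apply LIMIT

Corrected query:
SELECT * FROM transactions ORDER BY amount DESC LIMIT 3

Result:
id | account | kind     | amount  | fee  
---+---------+----------+---------+------
4  | ACC-103 | fee      | 4912.3  | 10.16
2  | ACC-103 | transfer | 3991.33 | 16.34
3  | ACC-102 | transfer | 3208.15 | 10.35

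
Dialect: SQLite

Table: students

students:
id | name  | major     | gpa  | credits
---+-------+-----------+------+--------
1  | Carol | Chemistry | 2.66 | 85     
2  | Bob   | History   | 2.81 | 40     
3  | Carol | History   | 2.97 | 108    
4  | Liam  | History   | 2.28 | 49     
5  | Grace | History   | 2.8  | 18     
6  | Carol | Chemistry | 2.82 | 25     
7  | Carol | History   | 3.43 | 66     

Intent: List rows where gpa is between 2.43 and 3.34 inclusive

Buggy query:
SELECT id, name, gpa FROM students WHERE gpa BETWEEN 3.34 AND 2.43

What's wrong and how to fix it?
Bug: BETWEEN expects the lower bound first; with 3.34 AND 2.43 the range is empty

Fix: Swap the bounds so the smaller value comes first

Corrected query:
SELECT id, name, gpa FROM students WHERE gpa BETWEEN 2.43 AND 3.34

Result:
id | name  | gpa 
---+-------+-----
1  | Carol | 2.66
2  | Bob   | 2.81
3  | Carol | 2.97
5  | Grace | 2.8 
6  | Carol | 2.82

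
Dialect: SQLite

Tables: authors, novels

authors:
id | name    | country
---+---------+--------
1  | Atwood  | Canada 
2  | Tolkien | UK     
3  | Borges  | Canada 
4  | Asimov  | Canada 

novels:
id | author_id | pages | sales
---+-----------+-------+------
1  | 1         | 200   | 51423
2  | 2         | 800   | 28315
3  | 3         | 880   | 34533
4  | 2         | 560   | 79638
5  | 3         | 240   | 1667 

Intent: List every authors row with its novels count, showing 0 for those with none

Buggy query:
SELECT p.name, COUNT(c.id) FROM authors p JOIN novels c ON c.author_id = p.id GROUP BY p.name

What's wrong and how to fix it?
Bug: An inner join excludes parents with zero children

Fix: Use LEFT JOIN so parents without children still appear (COUNT(c.id) gives 0)

Corrected query:
SELECT p.name, COUNT(c.id) FROM authors p LEFT JOIN novels c ON c.author_id = p.id GROUP BY p.name

Result:
name    | COUNT(c.id)
--------+------------
Asimov  | 0          
Atwood  | 1          
Borges  | 2          
Tolkien | 2          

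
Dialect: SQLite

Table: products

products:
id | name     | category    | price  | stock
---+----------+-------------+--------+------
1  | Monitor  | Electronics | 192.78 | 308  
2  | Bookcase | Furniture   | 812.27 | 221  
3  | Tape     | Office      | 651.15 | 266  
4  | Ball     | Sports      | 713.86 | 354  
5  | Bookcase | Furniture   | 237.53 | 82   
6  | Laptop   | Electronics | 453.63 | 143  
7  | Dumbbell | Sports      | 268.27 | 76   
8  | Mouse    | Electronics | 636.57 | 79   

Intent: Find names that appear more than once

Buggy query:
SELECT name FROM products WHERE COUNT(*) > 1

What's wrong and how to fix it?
Bug: COUNT(*) is an aggregate and cannot be used in WHERE

Fix: GROUP BY name, then filter groups with HAVING COUNT(*) > 1

Corrected query:
SELECT name FROM products GROUP BY name HAVING COUNT(*) > 1

Result:
name    
--------
Bookcase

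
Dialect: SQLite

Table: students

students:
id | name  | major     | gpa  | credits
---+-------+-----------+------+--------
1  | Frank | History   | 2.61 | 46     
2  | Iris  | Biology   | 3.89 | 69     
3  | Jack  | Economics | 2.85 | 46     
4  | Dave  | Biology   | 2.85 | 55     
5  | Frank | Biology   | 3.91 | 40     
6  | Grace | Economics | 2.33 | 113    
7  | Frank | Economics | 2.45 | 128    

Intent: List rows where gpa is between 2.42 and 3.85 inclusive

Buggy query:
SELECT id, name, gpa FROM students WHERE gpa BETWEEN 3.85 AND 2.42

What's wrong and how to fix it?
Bug: BETWEEN expects the lower bound first; with 3.85 AND 2.42 the range is empty

Fix: Write BETWEEN 2.42 AND 3.85

Corrected query:
SELECT id, name, gpa FROM students WHERE gpa BETWEEN 2.42 AND 3.85

Result:
id | name  | gpa 
---+-------+-----
1  | Frank | 2.61
3  | Jack  | 2.85
4  | Dave  | 2.85
7  | Frank | 2.45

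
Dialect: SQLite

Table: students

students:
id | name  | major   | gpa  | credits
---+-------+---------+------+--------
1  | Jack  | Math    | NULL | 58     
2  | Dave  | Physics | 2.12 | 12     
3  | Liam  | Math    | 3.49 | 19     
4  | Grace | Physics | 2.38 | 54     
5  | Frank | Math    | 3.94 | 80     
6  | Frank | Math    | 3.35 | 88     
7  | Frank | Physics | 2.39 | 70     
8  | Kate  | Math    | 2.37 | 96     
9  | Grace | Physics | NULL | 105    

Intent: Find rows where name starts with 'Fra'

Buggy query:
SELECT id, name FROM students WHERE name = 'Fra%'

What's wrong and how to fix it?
Bug: '=' compares the literal string including the % character; pattern matching needs LIKE

Fix: Use LIKE for wildcard pattern matching

Corrected query:
SELECT id, name FROM students WHERE name LIKE 'Fra%'

Result:
id | name 
---+------
5  | Frank
6  | Frank
7  | Frank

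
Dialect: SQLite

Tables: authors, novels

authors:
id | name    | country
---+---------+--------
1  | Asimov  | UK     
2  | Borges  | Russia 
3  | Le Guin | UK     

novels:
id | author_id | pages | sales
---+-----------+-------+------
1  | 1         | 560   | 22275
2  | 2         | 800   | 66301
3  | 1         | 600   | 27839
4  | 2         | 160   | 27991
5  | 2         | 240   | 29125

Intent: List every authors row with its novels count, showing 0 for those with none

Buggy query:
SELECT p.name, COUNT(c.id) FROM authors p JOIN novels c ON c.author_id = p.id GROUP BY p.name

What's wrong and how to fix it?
Bug: INNER JOIN drops authors rows that have no matching novels rows

Fix: Switch to LEFT JOIN to retain unmatched parent rows

Corrected query:
SELECT p.name, COUNT(c.id) FROM authors p LEFT JOIN novels c ON c.author_id = p.id GROUP BY p.name

Result:
name    | COUNT(c.id)
--------+------------
Asimov  | 2          
Borges  | 3          
Le Guin | 0          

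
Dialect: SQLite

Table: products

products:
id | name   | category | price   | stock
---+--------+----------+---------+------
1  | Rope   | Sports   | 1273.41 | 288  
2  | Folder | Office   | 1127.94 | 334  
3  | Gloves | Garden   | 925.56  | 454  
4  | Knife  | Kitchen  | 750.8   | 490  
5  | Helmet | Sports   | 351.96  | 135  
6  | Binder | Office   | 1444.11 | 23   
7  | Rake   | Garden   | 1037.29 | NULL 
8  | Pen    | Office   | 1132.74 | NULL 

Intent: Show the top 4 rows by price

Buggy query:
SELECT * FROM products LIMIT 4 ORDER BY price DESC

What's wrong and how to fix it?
Bug: ORDER BY cannot follow LIMIT; LIMIT is the final clause

Fix: Swap the clauses: ORDER BY first, then LIMIT

Corrected query:
SELECT * FROM products ORDER BY price DESC LIMIT 4

Result:
id | name   | category | price   | stock
---+--------+----------+---------+------
6  | Binder | Office   | 1444.11 | 23   
1  | Rope   | Sports   | 1273.41 | 288  
8  | Pen    | Office   | 1132.74 | NULL 
2  | Folder | Office   | 1127.94 | 334  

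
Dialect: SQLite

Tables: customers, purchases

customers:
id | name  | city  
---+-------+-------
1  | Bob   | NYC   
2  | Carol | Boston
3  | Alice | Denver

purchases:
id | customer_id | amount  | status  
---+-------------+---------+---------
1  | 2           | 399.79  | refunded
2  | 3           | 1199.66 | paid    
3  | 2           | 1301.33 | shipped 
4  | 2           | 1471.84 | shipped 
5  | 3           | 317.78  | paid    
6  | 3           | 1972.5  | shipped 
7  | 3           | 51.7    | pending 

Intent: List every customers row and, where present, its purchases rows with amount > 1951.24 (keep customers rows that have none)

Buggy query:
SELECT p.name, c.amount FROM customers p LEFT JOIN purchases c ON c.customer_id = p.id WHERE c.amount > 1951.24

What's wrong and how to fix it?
Bug: A WHERE condition on the right-hand table after LEFT JOIN drops unmatched parents

Fix: Put 'c.amount > 1951.24' in the JOIN's ON clause instead of WHERE

Corrected query:
SELECT p.name, c.amount FROM customers p LEFT JOIN purchases c ON c.customer_id = p.id AND c.amount > 1951.24

Result:
name  | amount
------+-------
Bob   | NULL  
Carol | NULL  
Alice | 1972.5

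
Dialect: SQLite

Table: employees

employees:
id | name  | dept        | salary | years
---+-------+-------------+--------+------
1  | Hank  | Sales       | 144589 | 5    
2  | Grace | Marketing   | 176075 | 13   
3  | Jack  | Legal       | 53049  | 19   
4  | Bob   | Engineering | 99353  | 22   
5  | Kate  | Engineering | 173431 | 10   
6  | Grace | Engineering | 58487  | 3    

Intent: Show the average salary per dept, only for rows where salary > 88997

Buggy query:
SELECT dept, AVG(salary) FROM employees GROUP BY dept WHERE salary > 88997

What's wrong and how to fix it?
Bug: Row-level WHERE must come before GROUP BY in the clause order

Fix: Place WHERE between FROM and GROUP BY

Corrected query:
SELECT dept, AVG(salary) FROM employees WHERE salary > 88997 GROUP BY dept

Result:
dept        | AVG(salary)
------------+------------
Engineering | 136392     
Marketing   | 176075     
Sales       | 144589     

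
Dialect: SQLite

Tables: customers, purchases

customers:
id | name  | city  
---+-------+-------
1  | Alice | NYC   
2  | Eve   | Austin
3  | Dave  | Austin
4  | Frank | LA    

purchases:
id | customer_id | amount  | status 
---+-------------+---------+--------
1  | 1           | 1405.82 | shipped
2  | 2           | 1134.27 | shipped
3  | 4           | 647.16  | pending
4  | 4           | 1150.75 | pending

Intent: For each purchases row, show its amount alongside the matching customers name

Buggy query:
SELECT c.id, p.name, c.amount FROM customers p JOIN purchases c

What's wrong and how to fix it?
Bug: JOIN with no ON clause produces a cartesian product; every purchases row pairs with every customers row

Fix: Add ON c.customer_id = p.id to the JOIN

Corrected query:
SELECT c.id, p.name, c.amount FROM customers p JOIN purchases c ON c.customer_id = p.id

Result:
id | name  | amount 
---+-------+--------
1  | Alice | 1405.82
2  | Eve   | 1134.27
3  | Frank | 647.16 
4  | Frank | 1150.75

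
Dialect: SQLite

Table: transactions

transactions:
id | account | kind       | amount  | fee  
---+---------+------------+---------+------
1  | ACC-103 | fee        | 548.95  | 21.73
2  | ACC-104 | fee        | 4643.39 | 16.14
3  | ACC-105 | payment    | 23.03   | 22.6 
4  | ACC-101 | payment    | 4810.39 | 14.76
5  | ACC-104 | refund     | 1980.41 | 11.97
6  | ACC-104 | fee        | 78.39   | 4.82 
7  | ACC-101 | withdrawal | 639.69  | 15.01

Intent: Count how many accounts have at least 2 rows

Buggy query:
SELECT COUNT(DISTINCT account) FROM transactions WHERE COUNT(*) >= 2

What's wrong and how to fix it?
Bug: WHERE filters individual rows, not groups, so a group-level COUNT is invalid there

Fix: Group first with HAVING COUNT(*) >= 2, then COUNT the resulting groups

Corrected query:
SELECT COUNT(*) FROM (SELECT account FROM transactions GROUP BY account HAVING COUNT(*) >= 2)

Result:
COUNT(*)
--------
2       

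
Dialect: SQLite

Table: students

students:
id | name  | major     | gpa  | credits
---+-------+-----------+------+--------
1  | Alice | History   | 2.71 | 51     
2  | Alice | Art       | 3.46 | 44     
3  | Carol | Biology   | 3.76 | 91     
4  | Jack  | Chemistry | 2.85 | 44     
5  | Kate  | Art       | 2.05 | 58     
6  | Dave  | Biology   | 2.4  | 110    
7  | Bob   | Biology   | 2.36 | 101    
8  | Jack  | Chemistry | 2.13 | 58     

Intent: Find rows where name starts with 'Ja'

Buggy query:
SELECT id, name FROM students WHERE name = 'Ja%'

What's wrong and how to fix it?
Bug: Wildcards only work with LIKE; '=' treats '%' as a literal character

Fix: Replace '=' with LIKE so 'Ja%' is treated as a pattern

Corrected query:
SELECT id, name FROM students WHERE name LIKE 'Ja%'

Result:
id | name
---+-----
4  | Jack
8  | Jack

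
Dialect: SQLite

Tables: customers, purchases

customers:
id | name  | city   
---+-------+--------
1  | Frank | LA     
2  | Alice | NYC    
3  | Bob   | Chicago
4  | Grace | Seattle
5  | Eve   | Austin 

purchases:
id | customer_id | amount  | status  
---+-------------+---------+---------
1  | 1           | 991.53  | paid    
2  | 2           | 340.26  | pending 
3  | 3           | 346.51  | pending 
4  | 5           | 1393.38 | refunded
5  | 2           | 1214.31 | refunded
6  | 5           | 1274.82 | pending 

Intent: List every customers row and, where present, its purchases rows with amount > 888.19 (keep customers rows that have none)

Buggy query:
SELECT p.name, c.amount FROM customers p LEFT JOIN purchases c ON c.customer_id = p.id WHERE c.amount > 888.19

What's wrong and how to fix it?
Bug: Filtering c.amount in WHERE discards the NULL rows produced by LEFT JOIN, turning it into an inner join

Fix: Put 'c.amount > 888.19' in the JOIN's ON clause instead of WHERE

Corrected query:
SELECT p.name, c.amount FROM customers p LEFT JOIN purchases c ON c.customer_id = p.id AND c.amount > 888.19

Result:
name  | amount 
------+--------
Frank | 991.53 
Alice | 1214.31
Bob   | NULL   
Grace | NULL   
Eve   | 1274.82
Eve   | 1393.38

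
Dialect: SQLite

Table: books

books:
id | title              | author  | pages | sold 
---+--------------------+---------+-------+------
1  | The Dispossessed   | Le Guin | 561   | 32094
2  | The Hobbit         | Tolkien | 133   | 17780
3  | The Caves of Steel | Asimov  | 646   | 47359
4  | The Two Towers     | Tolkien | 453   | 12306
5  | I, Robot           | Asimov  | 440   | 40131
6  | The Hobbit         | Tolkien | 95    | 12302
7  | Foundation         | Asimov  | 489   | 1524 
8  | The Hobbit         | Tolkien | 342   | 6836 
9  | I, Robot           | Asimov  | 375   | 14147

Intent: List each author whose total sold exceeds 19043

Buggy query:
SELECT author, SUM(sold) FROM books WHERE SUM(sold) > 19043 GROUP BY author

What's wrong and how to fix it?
Bug: SUM(sold) is an aggregate, but WHERE filters rows before aggregation

Fix: Use HAVING (which filters groups after aggregation) instead of WHERE

Corrected query:
SELECT author, SUM(sold) FROM books GROUP BY author HAVING SUM(sold) > 19043

Result:
author  | SUM(sold)
--------+----------
Asimov  | 103161   
Le Guin | 32094    
Tolkien | 49224    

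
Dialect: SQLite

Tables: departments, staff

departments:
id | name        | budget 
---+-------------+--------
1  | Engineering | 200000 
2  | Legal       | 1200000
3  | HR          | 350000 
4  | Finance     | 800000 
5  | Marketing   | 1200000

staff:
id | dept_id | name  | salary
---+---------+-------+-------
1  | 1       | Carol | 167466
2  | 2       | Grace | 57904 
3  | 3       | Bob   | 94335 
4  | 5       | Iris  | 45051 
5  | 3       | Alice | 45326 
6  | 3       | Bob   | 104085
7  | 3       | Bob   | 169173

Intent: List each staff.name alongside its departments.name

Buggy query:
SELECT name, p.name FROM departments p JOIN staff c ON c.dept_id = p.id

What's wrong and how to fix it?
Bug: Both tables have a 'name' column; the unqualified reference is ambiguous

Fix: Prefix ambiguous columns with the table alias

Corrected query:
SELECT c.name, p.name FROM departments p JOIN staff c ON c.dept_id = p.id

Result:
name  | name       
------+------------
Carol | Engineering
Grace | Legal      
Bob   | HR         
Iris  | Marketing  
Alice | HR         
Bob   | HR         
Bob   | HR         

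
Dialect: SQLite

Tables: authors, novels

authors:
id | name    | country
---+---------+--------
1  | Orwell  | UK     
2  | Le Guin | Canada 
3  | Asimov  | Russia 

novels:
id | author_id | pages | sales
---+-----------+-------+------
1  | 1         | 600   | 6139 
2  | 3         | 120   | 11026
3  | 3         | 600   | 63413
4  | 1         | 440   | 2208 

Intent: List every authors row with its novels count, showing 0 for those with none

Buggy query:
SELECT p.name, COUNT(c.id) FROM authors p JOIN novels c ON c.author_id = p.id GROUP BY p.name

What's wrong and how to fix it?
Bug: INNER JOIN drops authors rows that have no matching novels rows

Fix: Switch to LEFT JOIN to retain unmatched parent rows

Corrected query:
SELECT p.name, COUNT(c.id) FROM authors p LEFT JOIN novels c ON c.author_id = p.id GROUP BY p.name

Result:
name    | COUNT(c.id)
--------+------------
Asimov  | 2          
Le Guin | 0          
Orwell  | 2          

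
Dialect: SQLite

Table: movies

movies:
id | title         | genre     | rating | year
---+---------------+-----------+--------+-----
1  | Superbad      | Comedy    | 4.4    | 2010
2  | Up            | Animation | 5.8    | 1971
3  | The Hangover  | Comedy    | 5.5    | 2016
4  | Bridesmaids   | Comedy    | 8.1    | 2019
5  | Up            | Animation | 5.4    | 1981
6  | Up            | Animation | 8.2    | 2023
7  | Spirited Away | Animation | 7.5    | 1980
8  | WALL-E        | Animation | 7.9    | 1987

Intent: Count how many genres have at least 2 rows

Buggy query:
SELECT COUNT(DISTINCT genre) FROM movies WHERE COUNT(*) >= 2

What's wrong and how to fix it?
Bug: WHERE filters individual rows, not groups, so a group-level COUNT is invalid there

Fix: Group first with HAVING COUNT(*) >= 2, then COUNT the resulting groups

Corrected query:
SELECT COUNT(*) FROM (SELECT genre FROM movies GROUP BY genre HAVING COUNT(*) >= 2)

Result:
COUNT(*)
--------
2       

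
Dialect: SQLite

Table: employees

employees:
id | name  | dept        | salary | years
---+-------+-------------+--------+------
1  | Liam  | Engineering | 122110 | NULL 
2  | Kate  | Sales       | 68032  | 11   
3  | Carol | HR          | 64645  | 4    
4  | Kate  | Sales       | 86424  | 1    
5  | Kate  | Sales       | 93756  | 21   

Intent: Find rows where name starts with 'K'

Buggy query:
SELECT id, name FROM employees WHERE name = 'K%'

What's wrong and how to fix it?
Bug: Wildcards only work with LIKE; '=' treats '%' as a literal character

Fix: Use LIKE for wildcard pattern matching

Corrected query:
SELECT id, name FROM employees WHERE name LIKE 'K%'

Result:
id | name
---+-----
2  | Kate
4  | Kate
5  | Kate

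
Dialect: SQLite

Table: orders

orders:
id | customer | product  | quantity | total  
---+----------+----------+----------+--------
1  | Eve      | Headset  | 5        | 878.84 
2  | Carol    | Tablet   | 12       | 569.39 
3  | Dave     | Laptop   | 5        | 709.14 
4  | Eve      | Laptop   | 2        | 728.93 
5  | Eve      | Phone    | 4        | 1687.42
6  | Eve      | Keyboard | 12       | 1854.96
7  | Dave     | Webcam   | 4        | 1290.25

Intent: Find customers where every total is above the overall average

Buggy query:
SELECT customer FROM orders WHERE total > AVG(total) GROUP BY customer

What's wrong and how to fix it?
Bug: WHERE evaluates per row before aggregation, so AVG() is unavailable

Fix: Use a subquery for AVG and a HAVING MIN(...) filter so the condition holds for every row in the group

Corrected query:
SELECT customer FROM orders GROUP BY customer HAVING MIN(total) > (SELECT AVG(total) FROM orders)

Result:
(no rows)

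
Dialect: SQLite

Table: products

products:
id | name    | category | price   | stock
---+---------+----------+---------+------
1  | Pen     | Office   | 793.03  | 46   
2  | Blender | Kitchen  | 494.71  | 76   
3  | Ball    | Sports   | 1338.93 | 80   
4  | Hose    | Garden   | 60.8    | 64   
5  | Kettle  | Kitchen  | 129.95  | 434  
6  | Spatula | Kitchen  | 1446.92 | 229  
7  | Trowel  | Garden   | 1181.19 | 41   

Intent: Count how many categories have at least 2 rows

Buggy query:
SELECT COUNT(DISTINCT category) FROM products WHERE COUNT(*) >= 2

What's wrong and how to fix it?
Bug: COUNT(*) cannot appear in WHERE; the per-group count doesn't exist yet

Fix: Group first with HAVING COUNT(*) >= 2, then COUNT the resulting groups

Corrected query:
SELECT COUNT(*) FROM (SELECT category FROM products GROUP BY category HAVING COUNT(*) >= 2)

Result:
COUNT(*)
--------
2       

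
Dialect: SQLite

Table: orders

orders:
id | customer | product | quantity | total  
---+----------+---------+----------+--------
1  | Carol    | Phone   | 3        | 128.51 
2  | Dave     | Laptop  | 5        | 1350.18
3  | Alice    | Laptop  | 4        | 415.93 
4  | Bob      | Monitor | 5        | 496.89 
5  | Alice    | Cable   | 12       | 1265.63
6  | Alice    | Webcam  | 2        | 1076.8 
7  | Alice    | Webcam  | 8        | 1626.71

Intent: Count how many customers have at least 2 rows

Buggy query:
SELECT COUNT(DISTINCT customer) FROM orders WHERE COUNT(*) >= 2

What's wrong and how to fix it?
Bug: WHERE filters individual rows, not groups, so a group-level COUNT is invalid there

Fix: Use a subquery that GROUPs and filters with HAVING, then count its rows

Corrected query:
SELECT COUNT(*) FROM (SELECT customer FROM orders GROUP BY customer HAVING COUNT(*) >= 2)

Result:
COUNT(*)
--------
1       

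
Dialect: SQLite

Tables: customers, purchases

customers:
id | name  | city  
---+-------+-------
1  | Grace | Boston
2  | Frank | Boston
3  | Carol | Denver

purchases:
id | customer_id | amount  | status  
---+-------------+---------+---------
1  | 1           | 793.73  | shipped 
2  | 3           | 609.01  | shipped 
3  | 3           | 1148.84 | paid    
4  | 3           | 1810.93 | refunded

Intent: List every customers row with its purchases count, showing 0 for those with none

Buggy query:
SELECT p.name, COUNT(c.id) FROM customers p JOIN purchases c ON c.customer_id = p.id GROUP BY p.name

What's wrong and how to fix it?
Bug: An inner join excludes parents with zero children

Fix: Switch to LEFT JOIN to retain unmatched parent rows

Corrected query:
SELECT p.name, COUNT(c.id) FROM customers p LEFT JOIN purchases c ON c.customer_id = p.id GROUP BY p.name

Result:
name  | COUNT(c.id)
------+------------
Carol | 3          
Frank | 0          
Grace | 1          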